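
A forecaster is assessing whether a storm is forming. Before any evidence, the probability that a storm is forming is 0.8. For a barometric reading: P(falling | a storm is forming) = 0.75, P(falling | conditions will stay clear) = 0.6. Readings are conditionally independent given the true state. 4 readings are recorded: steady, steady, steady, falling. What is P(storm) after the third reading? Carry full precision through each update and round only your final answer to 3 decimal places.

0.494

After 'steady': P(storm) = 0.25·0.8000 / (0.25·0.8000 + 0.4·0.2000) ≈ 0.7143
After 'steady': P(storm) = 0.25·0.7143 / (0.25·0.7143 + 0.4·0.2857) ≈ 0.6098
After 'steady': P(storm) = 0.25·0.6098 / (0.25·0.6098 + 0.4·0.3902) ≈ 0.4941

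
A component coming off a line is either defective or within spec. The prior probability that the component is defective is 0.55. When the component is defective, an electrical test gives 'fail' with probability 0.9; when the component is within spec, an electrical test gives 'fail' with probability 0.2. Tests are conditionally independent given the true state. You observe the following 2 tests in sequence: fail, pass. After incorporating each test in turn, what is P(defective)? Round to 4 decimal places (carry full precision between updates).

Each posterior becomes the prior for the next update.
After 'fail': P(defective) = 0.9·0.5500 / (0.9·0.5500 + 0.2·0.4500) ≈ 0.8462
After 'pass': P(defective) = 0.1·0.8462 / (0.1·0.8462 + 0.8·0.1538) ≈ 0.4074

0.4074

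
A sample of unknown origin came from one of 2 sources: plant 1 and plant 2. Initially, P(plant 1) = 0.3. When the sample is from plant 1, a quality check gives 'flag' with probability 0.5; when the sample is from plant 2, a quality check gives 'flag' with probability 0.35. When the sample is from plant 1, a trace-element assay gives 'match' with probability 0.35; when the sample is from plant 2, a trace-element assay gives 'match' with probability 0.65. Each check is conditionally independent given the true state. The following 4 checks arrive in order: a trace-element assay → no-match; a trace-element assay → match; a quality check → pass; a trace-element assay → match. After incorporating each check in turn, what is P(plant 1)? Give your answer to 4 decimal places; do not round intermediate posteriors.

0.1508

After a trace-element assay='no-match': P(plant 1) = 0.65·0.3000 / (0.65·0.3000 + 0.35·0.7000) ≈ 0.4432
After a trace-element assay='match': P(plant 1) = 0.35·0.4432 / (0.35·0.4432 + 0.65·0.5568) ≈ 0.3000
After a quality check='pass': P(plant 1) = 0.5·0.3000 / (0.5·0.3000 + 0.65·0.7000) ≈ 0.2479
After a trace-element assay='match': P(plant 1) = 0.35·0.2479 / (0.35·0.2479 + 0.65·0.7521) ≈ 0.1508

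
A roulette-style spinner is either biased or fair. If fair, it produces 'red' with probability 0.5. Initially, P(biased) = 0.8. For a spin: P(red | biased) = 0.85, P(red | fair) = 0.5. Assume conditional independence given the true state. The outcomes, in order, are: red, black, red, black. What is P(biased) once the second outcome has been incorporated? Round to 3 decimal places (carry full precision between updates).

0.671

After 'red': P(biased) = 0.85·0.8000 / (0.85·0.8000 + 0.5·0.2000) ≈ 0.8718
After 'black': P(biased) = 0.15·0.8718 / (0.15·0.8718 + 0.5·0.1282) ≈ 0.6711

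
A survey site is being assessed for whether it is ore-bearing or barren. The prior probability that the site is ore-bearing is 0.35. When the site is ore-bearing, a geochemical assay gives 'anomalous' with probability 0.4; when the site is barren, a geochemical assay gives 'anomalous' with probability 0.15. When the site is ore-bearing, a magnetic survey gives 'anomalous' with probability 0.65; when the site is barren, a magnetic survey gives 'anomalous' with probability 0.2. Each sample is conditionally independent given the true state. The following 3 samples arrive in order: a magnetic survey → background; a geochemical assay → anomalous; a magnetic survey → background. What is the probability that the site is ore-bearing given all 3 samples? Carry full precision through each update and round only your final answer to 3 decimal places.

Apply Bayes' rule sequentially, carrying P(ore) forward.
After a magnetic survey='background': P(ore) = 0.35·0.3500 / (0.35·0.3500 + 0.8·0.6500) ≈ 0.1907
After a geochemical assay='anomalous': P(ore) = 0.4·0.1907 / (0.4·0.1907 + 0.15·0.8093) ≈ 0.3858
After a magnetic survey='background': P(ore) = 0.35·0.3858 / (0.35·0.3858 + 0.8·0.6142) ≈ 0.2156

0.216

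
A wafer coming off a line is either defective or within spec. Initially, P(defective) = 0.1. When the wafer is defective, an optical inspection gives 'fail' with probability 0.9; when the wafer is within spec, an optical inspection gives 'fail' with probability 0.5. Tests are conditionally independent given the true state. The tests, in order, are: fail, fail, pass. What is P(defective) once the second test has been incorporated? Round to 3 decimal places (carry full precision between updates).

After 'fail': P(defective) = 0.9·0.1000 / (0.9·0.1000 + 0.5·0.9000) ≈ 0.1667
After 'fail': P(defective) = 0.9·0.1667 / (0.9·0.1667 + 0.5·0.8333) ≈ 0.2647

0.265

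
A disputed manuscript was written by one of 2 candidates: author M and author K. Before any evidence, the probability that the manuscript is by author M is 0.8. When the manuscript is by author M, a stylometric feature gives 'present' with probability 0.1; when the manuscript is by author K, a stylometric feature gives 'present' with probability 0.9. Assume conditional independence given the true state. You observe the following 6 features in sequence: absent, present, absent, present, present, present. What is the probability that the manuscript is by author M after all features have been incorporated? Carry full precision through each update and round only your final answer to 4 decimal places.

After 'absent': P(author M) = 0.9·0.8000 / (0.9·0.8000 + 0.1·0.2000) ≈ 0.9730
After 'present': P(author M) = 0.1·0.9730 / (0.1·0.9730 + 0.9·0.0270) ≈ 0.8000
After 'absent': P(author M) = 0.9·0.8000 / (0.9·0.8000 + 0.1·0.2000) ≈ 0.9730
After 'present': P(author M) = 0.1·0.9730 / (0.1·0.9730 + 0.9·0.0270) ≈ 0.8000
After 'present': P(author M) = 0.1·0.8000 / (0.1·0.8000 + 0.9·0.2000) ≈ 0.3077
After 'present': P(author M) = 0.1·0.3077 / (0.1·0.3077 + 0.9·0.6923) ≈ 0.0471

0.0471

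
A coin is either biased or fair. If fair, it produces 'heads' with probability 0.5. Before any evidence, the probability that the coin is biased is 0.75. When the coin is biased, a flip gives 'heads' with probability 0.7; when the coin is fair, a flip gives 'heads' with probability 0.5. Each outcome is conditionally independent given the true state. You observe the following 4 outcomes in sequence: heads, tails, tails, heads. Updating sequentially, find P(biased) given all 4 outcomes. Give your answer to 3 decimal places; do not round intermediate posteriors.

0.679

After 'heads': P(biased) = 0.7·0.7500 / (0.7·0.7500 + 0.5·0.2500) ≈ 0.8077
After 'tails': P(biased) = 0.3·0.8077 / (0.3·0.8077 + 0.5·0.1923) ≈ 0.7159
After 'tails': P(biased) = 0.3·0.7159 / (0.3·0.7159 + 0.5·0.2841) ≈ 0.6019
After 'heads': P(biased) = 0.7·0.6019 / (0.7·0.6019 + 0.5·0.3981) ≈ 0.6792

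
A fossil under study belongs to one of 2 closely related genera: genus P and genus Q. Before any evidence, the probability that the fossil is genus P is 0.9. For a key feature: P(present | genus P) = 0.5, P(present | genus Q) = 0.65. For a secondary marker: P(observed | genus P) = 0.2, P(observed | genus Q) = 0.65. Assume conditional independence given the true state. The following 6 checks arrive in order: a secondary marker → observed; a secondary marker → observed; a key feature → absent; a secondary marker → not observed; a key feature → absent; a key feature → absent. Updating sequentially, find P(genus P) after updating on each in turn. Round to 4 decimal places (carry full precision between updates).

Each posterior becomes the prior for the next update.
After a secondary marker='observed': P(genus P) = 0.2·0.9000 / (0.2·0.9000 + 0.65·0.1000) ≈ 0.7347
After a secondary marker='observed': P(genus P) = 0.2·0.7347 / (0.2·0.7347 + 0.65·0.2653) ≈ 0.4601
After a key feature='absent': P(genus P) = 0.5·0.4601 / (0.5·0.4601 + 0.35·0.5399) ≈ 0.5490
After a secondary marker='not observed': P(genus P) = 0.8·0.5490 / (0.8·0.5490 + 0.35·0.4510) ≈ 0.7356
After a key feature='absent': P(genus P) = 0.5·0.7356 / (0.5·0.7356 + 0.35·0.2644) ≈ 0.7990
After a key feature='absent': P(genus P) = 0.5·0.7990 / (0.5·0.7990 + 0.35·0.2010) ≈ 0.8503

0.8503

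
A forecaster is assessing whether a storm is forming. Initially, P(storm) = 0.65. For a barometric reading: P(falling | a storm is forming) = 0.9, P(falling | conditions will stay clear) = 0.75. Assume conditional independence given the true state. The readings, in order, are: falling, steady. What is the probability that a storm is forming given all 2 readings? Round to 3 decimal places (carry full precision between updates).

After 'falling': P(storm) = 0.9·0.6500 / (0.9·0.6500 + 0.75·0.3500) ≈ 0.6903
After 'steady': P(storm) = 0.1·0.6903 / (0.1·0.6903 + 0.25·0.3097) ≈ 0.4713

0.471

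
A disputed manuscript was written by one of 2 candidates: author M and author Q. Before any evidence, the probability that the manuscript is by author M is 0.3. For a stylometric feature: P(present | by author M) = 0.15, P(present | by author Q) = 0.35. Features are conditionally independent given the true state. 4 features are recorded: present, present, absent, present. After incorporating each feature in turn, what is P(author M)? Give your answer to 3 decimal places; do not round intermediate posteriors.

After 'present': P(author M) = 0.15·0.3000 / (0.15·0.3000 + 0.35·0.7000) ≈ 0.1552
After 'present': P(author M) = 0.15·0.1552 / (0.15·0.1552 + 0.35·0.8448) ≈ 0.0730
After 'absent': P(author M) = 0.85·0.0730 / (0.85·0.0730 + 0.65·0.9270) ≈ 0.0933
After 'present': P(author M) = 0.15·0.0933 / (0.15·0.0933 + 0.35·0.9067) ≈ 0.0423

0.042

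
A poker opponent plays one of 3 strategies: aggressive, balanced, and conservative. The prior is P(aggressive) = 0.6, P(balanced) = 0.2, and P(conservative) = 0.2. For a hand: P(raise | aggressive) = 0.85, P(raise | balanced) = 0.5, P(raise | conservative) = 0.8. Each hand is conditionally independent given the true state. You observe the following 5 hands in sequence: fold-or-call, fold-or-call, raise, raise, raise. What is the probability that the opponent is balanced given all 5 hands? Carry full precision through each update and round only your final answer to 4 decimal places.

0.3354

After 'fold-or-call': normaliser = 0.15·0.6000 + 0.5·0.2000 + 0.2·0.2000; P(aggressive) ≈ 0.3913, P(balanced) ≈ 0.4348, P(conservative) ≈ 0.1739
After 'fold-or-call': normaliser = 0.15·0.3913 + 0.5·0.4348 + 0.2·0.1739; P(aggressive) ≈ 0.1888, P(balanced) ≈ 0.6993, P(conservative) ≈ 0.1119
After 'raise': normaliser = 0.85·0.1888 + 0.5·0.6993 + 0.8·0.1119; P(aggressive) ≈ 0.2676, P(balanced) ≈ 0.5831, P(conservative) ≈ 0.1493
After 'raise': normaliser = 0.85·0.2676 + 0.5·0.5831 + 0.8·0.1493; P(aggressive) ≈ 0.3563, P(balanced) ≈ 0.4566, P(conservative) ≈ 0.1870
After 'raise': normaliser = 0.85·0.3563 + 0.5·0.4566 + 0.8·0.1870; P(aggressive) ≈ 0.4449, P(balanced) ≈ 0.3354, P(conservative) ≈ 0.2198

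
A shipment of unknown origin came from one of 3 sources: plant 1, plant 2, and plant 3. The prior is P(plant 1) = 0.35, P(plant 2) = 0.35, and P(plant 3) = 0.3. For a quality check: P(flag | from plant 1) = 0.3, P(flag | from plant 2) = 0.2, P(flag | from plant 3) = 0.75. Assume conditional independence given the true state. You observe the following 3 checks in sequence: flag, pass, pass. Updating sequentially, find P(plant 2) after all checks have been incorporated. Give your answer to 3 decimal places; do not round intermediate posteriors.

0.406

After 'flag': normaliser = 0.3·0.3500 + 0.2·0.3500 + 0.75·0.3000; P(plant 1) ≈ 0.2625, P(plant 2) ≈ 0.1750, P(plant 3) ≈ 0.5625
After 'pass': normaliser = 0.7·0.2625 + 0.8·0.1750 + 0.25·0.5625; P(plant 1) ≈ 0.3957, P(plant 2) ≈ 0.3015, P(plant 3) ≈ 0.3028
After 'pass': normaliser = 0.7·0.3957 + 0.8·0.3015 + 0.25·0.3028; P(plant 1) ≈ 0.4664, P(plant 2) ≈ 0.4061, P(plant 3) ≈ 0.1275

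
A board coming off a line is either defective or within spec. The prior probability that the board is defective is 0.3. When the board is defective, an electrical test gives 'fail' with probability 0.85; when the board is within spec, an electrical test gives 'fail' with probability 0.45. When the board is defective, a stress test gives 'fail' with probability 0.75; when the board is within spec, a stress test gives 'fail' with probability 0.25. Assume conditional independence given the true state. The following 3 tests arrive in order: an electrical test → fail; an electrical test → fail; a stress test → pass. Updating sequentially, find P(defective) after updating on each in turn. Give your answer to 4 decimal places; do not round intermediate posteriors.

After an electrical test='fail': P(defective) = 0.85·0.3000 / (0.85·0.3000 + 0.45·0.7000) ≈ 0.4474
After an electrical test='fail': P(defective) = 0.85·0.4474 / (0.85·0.4474 + 0.45·0.5526) ≈ 0.6046
After a stress test='pass': P(defective) = 0.25·0.6046 / (0.25·0.6046 + 0.75·0.3954) ≈ 0.3376

0.3376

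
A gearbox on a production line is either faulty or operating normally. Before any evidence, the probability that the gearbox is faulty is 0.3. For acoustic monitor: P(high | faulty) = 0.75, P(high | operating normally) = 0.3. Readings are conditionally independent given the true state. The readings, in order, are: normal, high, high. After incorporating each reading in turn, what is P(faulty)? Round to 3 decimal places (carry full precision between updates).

After 'normal': P(faulty) = 0.25·0.3000 / (0.25·0.3000 + 0.7·0.7000) ≈ 0.1327
After 'high': P(faulty) = 0.75·0.1327 / (0.75·0.1327 + 0.3·0.8673) ≈ 0.2768
After 'high': P(faulty) = 0.75·0.2768 / (0.75·0.2768 + 0.3·0.7232) ≈ 0.4889

0.489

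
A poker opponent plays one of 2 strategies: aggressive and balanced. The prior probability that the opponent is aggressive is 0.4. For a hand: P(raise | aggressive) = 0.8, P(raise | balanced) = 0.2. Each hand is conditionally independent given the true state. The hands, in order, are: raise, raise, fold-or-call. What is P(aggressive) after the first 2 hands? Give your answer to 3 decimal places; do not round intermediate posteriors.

After 'raise': P(aggressive) = 0.8·0.4000 / (0.8·0.4000 + 0.2·0.6000) ≈ 0.7273
After 'raise': P(aggressive) = 0.8·0.7273 / (0.8·0.7273 + 0.2·0.2727) ≈ 0.9143

0.914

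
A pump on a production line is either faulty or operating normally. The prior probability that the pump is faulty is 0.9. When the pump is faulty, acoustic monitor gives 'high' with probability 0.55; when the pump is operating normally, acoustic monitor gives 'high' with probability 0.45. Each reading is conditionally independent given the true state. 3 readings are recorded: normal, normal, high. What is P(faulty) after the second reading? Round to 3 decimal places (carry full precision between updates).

After 'normal': P(faulty) = 0.45·0.9000 / (0.45·0.9000 + 0.55·0.1000) ≈ 0.8804
After 'normal': P(faulty) = 0.45·0.8804 / (0.45·0.8804 + 0.55·0.1196) ≈ 0.8576

0.858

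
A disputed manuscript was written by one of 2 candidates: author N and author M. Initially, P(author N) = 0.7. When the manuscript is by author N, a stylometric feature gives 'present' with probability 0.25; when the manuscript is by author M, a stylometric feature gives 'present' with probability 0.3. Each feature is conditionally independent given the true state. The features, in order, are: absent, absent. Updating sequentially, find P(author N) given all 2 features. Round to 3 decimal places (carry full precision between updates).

Apply Bayes' rule sequentially, carrying P(author N) forward.
After 'absent': P(author N) = 0.75·0.7000 / (0.75·0.7000 + 0.7·0.3000) ≈ 0.7143
After 'absent': P(author N) = 0.75·0.7143 / (0.75·0.7143 + 0.7·0.2857) ≈ 0.7282

0.728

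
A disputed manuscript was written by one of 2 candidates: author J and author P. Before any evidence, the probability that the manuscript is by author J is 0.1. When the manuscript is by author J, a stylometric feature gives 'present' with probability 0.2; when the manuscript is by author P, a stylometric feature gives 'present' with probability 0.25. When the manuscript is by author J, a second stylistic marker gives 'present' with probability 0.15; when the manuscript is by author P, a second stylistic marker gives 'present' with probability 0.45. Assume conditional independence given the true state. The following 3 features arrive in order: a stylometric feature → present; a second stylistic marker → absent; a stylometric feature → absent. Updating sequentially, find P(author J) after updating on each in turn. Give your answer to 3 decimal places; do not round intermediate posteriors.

After a stylometric feature='present': P(author J) = 0.2·0.1000 / (0.2·0.1000 + 0.25·0.9000) ≈ 0.0816
After a second stylistic marker='absent': P(author J) = 0.85·0.0816 / (0.85·0.0816 + 0.55·0.9184) ≈ 0.1208
After a stylometric feature='absent': P(author J) = 0.8·0.1208 / (0.8·0.1208 + 0.75·0.8792) ≈ 0.1278

0.128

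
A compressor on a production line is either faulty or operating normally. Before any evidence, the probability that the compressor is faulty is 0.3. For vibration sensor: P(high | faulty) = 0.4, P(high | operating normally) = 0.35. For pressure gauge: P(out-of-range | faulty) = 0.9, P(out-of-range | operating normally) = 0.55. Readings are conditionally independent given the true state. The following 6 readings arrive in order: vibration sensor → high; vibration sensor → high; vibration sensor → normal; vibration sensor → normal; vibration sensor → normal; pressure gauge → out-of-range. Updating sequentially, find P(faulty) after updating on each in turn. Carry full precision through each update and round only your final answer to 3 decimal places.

0.419

Each posterior becomes the prior for the next update.
After vibration sensor='high': P(faulty) = 0.4·0.3000 / (0.4·0.3000 + 0.35·0.7000) ≈ 0.3288
After vibration sensor='high': P(faulty) = 0.4·0.3288 / (0.4·0.3288 + 0.35·0.6712) ≈ 0.3589
After vibration sensor='normal': P(faulty) = 0.6·0.3589 / (0.6·0.3589 + 0.65·0.6411) ≈ 0.3407
After vibration sensor='normal': P(faulty) = 0.6·0.3407 / (0.6·0.3407 + 0.65·0.6593) ≈ 0.3229
After vibration sensor='normal': P(faulty) = 0.6·0.3229 / (0.6·0.3229 + 0.65·0.6771) ≈ 0.3057
After pressure gauge='out-of-range': P(faulty) = 0.9·0.3057 / (0.9·0.3057 + 0.55·0.6943) ≈ 0.4188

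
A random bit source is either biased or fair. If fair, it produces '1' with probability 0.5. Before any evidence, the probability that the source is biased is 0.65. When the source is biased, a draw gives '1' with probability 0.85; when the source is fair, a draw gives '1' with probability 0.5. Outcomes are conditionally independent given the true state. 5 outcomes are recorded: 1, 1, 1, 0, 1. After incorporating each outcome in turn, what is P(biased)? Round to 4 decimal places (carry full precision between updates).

After '1': P(biased) = 0.85·0.6500 / (0.85·0.6500 + 0.5·0.3500) ≈ 0.7595
After '1': P(biased) = 0.85·0.7595 / (0.85·0.7595 + 0.5·0.2405) ≈ 0.8429
After '1': P(biased) = 0.85·0.8429 / (0.85·0.8429 + 0.5·0.1571) ≈ 0.9012
After '0': P(biased) = 0.15·0.9012 / (0.15·0.9012 + 0.5·0.0988) ≈ 0.7324
After '1': P(biased) = 0.85·0.7324 / (0.85·0.7324 + 0.5·0.2676) ≈ 0.8231

0.8231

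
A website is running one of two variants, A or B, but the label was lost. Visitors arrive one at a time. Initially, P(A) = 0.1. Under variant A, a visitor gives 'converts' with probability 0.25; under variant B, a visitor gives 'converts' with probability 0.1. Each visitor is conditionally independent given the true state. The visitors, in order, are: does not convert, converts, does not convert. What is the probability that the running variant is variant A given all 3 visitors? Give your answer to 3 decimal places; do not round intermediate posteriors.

0.162

After 'does not convert': P(A) = 0.75·0.1000 / (0.75·0.1000 + 0.9·0.9000) ≈ 0.0847
After 'converts': P(A) = 0.25·0.0847 / (0.25·0.0847 + 0.1·0.9153) ≈ 0.1880
After 'does not convert': P(A) = 0.75·0.1880 / (0.75·0.1880 + 0.9·0.8120) ≈ 0.1617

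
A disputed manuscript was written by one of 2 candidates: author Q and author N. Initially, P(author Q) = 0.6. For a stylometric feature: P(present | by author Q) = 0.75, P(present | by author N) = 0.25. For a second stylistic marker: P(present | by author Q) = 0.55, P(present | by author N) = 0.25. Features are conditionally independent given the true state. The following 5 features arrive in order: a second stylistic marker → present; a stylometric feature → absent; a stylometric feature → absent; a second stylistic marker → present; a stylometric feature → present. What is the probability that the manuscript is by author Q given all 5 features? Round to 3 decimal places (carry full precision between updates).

After a second stylistic marker='present': P(author Q) = 0.55·0.6000 / (0.55·0.6000 + 0.25·0.4000) ≈ 0.7674
After a stylometric feature='absent': P(author Q) = 0.25·0.7674 / (0.25·0.7674 + 0.75·0.2326) ≈ 0.5238
After a stylometric feature='absent': P(author Q) = 0.25·0.5238 / (0.25·0.5238 + 0.75·0.4762) ≈ 0.2683
After a second stylistic marker='present': P(author Q) = 0.55·0.2683 / (0.55·0.2683 + 0.25·0.7317) ≈ 0.4465
After a stylometric feature='present': P(author Q) = 0.75·0.4465 / (0.75·0.4465 + 0.25·0.5535) ≈ 0.7076

0.708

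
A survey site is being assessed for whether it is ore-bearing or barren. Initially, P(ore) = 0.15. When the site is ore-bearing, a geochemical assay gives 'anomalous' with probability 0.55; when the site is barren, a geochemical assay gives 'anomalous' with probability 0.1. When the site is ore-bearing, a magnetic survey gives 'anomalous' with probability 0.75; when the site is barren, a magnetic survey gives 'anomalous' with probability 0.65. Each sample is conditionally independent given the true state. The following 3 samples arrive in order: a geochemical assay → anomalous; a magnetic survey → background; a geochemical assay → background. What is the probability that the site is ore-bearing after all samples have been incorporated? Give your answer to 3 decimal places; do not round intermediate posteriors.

0.257

Apply Bayes' rule sequentially, carrying P(ore) forward.
After a geochemical assay='anomalous': P(ore) = 0.55·0.1500 / (0.55·0.1500 + 0.1·0.8500) ≈ 0.4925
After a magnetic survey='background': P(ore) = 0.25·0.4925 / (0.25·0.4925 + 0.35·0.5075) ≈ 0.4094
After a geochemical assay='background': P(ore) = 0.45·0.4094 / (0.45·0.4094 + 0.9·0.5906) ≈ 0.2574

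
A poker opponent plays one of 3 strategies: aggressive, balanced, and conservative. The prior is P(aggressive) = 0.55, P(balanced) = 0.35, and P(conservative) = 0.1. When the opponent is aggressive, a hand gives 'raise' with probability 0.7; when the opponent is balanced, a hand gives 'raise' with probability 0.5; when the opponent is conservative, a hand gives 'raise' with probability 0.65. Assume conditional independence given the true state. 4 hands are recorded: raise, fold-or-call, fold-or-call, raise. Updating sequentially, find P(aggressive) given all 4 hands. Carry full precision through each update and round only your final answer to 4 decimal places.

After 'raise': normaliser = 0.7·0.5500 + 0.5·0.3500 + 0.65·0.1000; P(aggressive) ≈ 0.6160, P(balanced) ≈ 0.2800, P(conservative) ≈ 0.1040
After 'fold-or-call': normaliser = 0.3·0.6160 + 0.5·0.2800 + 0.35·0.1040; P(aggressive) ≈ 0.5116, P(balanced) ≈ 0.3876, P(conservative) ≈ 0.1008
After 'fold-or-call': normaliser = 0.3·0.5116 + 0.5·0.3876 + 0.35·0.1008; P(aggressive) ≈ 0.4012, P(balanced) ≈ 0.5066, P(conservative) ≈ 0.0922
After 'raise': normaliser = 0.7·0.4012 + 0.5·0.5066 + 0.65·0.0922; P(aggressive) ≈ 0.4728, P(balanced) ≈ 0.4264, P(conservative) ≈ 0.1009

0.4728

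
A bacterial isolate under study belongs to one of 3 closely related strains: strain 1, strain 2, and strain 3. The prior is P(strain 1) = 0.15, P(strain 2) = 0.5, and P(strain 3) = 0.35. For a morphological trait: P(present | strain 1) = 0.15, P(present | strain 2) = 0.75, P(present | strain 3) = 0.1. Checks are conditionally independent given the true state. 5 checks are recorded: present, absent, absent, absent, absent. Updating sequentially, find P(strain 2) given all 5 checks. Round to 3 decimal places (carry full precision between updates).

0.040

After 'present': normaliser = 0.15·0.1500 + 0.75·0.5000 + 0.1·0.3500; P(strain 1) ≈ 0.0520, P(strain 2) ≈ 0.8671, P(strain 3) ≈ 0.0809
After 'absent': normaliser = 0.85·0.0520 + 0.25·0.8671 + 0.9·0.0809; P(strain 1) ≈ 0.1325, P(strain 2) ≈ 0.6494, P(strain 3) ≈ 0.2182
After 'absent': normaliser = 0.85·0.1325 + 0.25·0.6494 + 0.9·0.2182; P(strain 1) ≈ 0.2389, P(strain 2) ≈ 0.3444, P(strain 3) ≈ 0.4166
After 'absent': normaliser = 0.85·0.2389 + 0.25·0.3444 + 0.9·0.4166; P(strain 1) ≈ 0.3058, P(strain 2) ≈ 0.1297, P(strain 3) ≈ 0.5646
After 'absent': normaliser = 0.85·0.3058 + 0.25·0.1297 + 0.9·0.5646; P(strain 1) ≈ 0.3247, P(strain 2) ≈ 0.0405, P(strain 3) ≈ 0.6348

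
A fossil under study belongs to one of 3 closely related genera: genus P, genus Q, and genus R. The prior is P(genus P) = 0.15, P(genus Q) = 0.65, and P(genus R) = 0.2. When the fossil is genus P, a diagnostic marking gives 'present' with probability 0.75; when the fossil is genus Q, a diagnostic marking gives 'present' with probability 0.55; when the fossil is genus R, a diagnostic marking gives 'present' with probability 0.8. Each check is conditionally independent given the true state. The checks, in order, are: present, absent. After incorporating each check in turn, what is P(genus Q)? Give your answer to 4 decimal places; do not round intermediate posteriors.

0.7279

After 'present': normaliser = 0.75·0.1500 + 0.55·0.6500 + 0.8·0.2000; P(genus P) ≈ 0.1786, P(genus Q) ≈ 0.5675, P(genus R) ≈ 0.2540
After 'absent': normaliser = 0.25·0.1786 + 0.45·0.5675 + 0.2·0.2540; P(genus P) ≈ 0.1273, P(genus Q) ≈ 0.7279, P(genus R) ≈ 0.1448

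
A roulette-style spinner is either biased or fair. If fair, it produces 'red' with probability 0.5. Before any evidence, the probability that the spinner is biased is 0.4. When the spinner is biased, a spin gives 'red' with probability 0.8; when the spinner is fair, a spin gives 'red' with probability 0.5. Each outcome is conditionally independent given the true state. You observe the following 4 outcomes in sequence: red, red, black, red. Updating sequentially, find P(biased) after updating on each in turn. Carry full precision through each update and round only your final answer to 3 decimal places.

0.522

After 'red': P(biased) = 0.8·0.4000 / (0.8·0.4000 + 0.5·0.6000) ≈ 0.5161
After 'red': P(biased) = 0.8·0.5161 / (0.8·0.5161 + 0.5·0.4839) ≈ 0.6305
After 'black': P(biased) = 0.2·0.6305 / (0.2·0.6305 + 0.5·0.3695) ≈ 0.4057
After 'red': P(biased) = 0.8·0.4057 / (0.8·0.4057 + 0.5·0.5943) ≈ 0.5220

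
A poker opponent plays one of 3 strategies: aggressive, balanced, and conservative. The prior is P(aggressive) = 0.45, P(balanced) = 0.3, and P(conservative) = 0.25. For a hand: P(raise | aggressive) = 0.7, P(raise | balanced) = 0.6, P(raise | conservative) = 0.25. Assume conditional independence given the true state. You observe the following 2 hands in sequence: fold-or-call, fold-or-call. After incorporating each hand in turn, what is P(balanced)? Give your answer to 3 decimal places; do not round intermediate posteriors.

After 'fold-or-call': normaliser = 0.3·0.4500 + 0.4·0.3000 + 0.75·0.2500; P(aggressive) ≈ 0.3051, P(balanced) ≈ 0.2712, P(conservative) ≈ 0.4237
After 'fold-or-call': normaliser = 0.3·0.3051 + 0.4·0.2712 + 0.75·0.4237; P(aggressive) ≈ 0.1768, P(balanced) ≈ 0.2095, P(conservative) ≈ 0.6137

0.209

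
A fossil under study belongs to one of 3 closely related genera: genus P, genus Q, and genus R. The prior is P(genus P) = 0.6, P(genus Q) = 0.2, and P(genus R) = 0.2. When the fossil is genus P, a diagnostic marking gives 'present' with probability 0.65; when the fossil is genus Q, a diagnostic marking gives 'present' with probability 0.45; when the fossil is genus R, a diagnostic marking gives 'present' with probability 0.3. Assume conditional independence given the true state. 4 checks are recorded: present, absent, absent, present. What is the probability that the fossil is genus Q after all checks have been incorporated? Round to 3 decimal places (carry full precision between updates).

0.235

Each posterior becomes the prior for the next update.
After 'present': normaliser = 0.65·0.6000 + 0.45·0.2000 + 0.3·0.2000; P(genus P) ≈ 0.7222, P(genus Q) ≈ 0.1667, P(genus R) ≈ 0.1111
After 'absent': normaliser = 0.35·0.7222 + 0.55·0.1667 + 0.7·0.1111; P(genus P) ≈ 0.5987, P(genus Q) ≈ 0.2171, P(genus R) ≈ 0.1842
After 'absent': normaliser = 0.35·0.5987 + 0.55·0.2171 + 0.7·0.1842; P(genus P) ≈ 0.4576, P(genus Q) ≈ 0.2608, P(genus R) ≈ 0.2816
After 'present': normaliser = 0.65·0.4576 + 0.45·0.2608 + 0.3·0.2816; P(genus P) ≈ 0.5958, P(genus Q) ≈ 0.2350, P(genus R) ≈ 0.1692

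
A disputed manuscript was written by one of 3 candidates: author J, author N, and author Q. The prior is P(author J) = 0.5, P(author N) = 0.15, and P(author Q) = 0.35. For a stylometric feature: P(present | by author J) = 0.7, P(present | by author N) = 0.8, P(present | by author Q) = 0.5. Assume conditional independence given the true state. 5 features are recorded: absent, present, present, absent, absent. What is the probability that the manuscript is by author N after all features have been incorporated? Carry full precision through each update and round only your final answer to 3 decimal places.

Each posterior becomes the prior for the next update.
After 'absent': normaliser = 0.3·0.5000 + 0.2·0.1500 + 0.5·0.3500; P(author J) ≈ 0.4225, P(author N) ≈ 0.0845, P(author Q) ≈ 0.4930
After 'present': normaliser = 0.7·0.4225 + 0.8·0.0845 + 0.5·0.4930; P(author J) ≈ 0.4850, P(author N) ≈ 0.1109, P(author Q) ≈ 0.4042
After 'present': normaliser = 0.7·0.4850 + 0.8·0.1109 + 0.5·0.4042; P(author J) ≈ 0.5387, P(author N) ≈ 0.1407, P(author Q) ≈ 0.3206
After 'absent': normaliser = 0.3·0.5387 + 0.2·0.1407 + 0.5·0.3206; P(author J) ≈ 0.4616, P(author N) ≈ 0.0804, P(author Q) ≈ 0.4580
After 'absent': normaliser = 0.3·0.4616 + 0.2·0.0804 + 0.5·0.4580; P(author J) ≈ 0.3611, P(author N) ≈ 0.0419, P(author Q) ≈ 0.5970

0.042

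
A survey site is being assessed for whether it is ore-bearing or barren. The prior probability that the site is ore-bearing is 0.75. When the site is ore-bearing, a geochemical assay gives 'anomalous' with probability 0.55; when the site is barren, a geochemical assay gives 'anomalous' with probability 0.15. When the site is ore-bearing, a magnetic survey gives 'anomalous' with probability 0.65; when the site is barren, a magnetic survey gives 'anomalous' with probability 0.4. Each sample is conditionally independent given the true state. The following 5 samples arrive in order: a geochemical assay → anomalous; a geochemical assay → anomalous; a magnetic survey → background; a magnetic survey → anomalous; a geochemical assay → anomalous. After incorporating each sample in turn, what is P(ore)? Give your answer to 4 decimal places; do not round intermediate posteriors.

0.9929

After a geochemical assay='anomalous': P(ore) = 0.55·0.7500 / (0.55·0.7500 + 0.15·0.2500) ≈ 0.9167
After a geochemical assay='anomalous': P(ore) = 0.55·0.9167 / (0.55·0.9167 + 0.15·0.0833) ≈ 0.9758
After a magnetic survey='background': P(ore) = 0.35·0.9758 / (0.35·0.9758 + 0.6·0.0242) ≈ 0.9592
After a magnetic survey='anomalous': P(ore) = 0.65·0.9592 / (0.65·0.9592 + 0.4·0.0408) ≈ 0.9745
After a geochemical assay='anomalous': P(ore) = 0.55·0.9745 / (0.55·0.9745 + 0.15·0.0255) ≈ 0.9929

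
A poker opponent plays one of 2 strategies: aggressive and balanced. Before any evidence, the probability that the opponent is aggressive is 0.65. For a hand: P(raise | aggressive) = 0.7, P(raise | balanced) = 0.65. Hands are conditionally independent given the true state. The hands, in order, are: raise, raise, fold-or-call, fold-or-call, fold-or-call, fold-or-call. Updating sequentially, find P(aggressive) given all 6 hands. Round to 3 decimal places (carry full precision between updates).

After 'raise': P(aggressive) = 0.7·0.6500 / (0.7·0.6500 + 0.65·0.3500) ≈ 0.6667
After 'raise': P(aggressive) = 0.7·0.6667 / (0.7·0.6667 + 0.65·0.3333) ≈ 0.6829
After 'fold-or-call': P(aggressive) = 0.3·0.6829 / (0.3·0.6829 + 0.35·0.3171) ≈ 0.6486
After 'fold-or-call': P(aggressive) = 0.3·0.6486 / (0.3·0.6486 + 0.35·0.3514) ≈ 0.6128
After 'fold-or-call': P(aggressive) = 0.3·0.6128 / (0.3·0.6128 + 0.35·0.3872) ≈ 0.5756
After 'fold-or-call': P(aggressive) = 0.3·0.5756 / (0.3·0.5756 + 0.35·0.4244) ≈ 0.5376

0.538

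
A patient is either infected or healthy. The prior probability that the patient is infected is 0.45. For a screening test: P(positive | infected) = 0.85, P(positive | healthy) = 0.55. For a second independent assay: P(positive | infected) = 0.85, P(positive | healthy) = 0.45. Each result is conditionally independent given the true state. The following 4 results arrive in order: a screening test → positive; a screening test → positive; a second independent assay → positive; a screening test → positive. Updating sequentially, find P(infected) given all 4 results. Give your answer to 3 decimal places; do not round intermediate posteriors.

0.851

After a screening test='positive': P(infected) = 0.85·0.4500 / (0.85·0.4500 + 0.55·0.5500) ≈ 0.5584
After a screening test='positive': P(infected) = 0.85·0.5584 / (0.85·0.5584 + 0.55·0.4416) ≈ 0.6615
After a second independent assay='positive': P(infected) = 0.85·0.6615 / (0.85·0.6615 + 0.45·0.3385) ≈ 0.7868
After a screening test='positive': P(infected) = 0.85·0.7868 / (0.85·0.7868 + 0.55·0.2132) ≈ 0.8508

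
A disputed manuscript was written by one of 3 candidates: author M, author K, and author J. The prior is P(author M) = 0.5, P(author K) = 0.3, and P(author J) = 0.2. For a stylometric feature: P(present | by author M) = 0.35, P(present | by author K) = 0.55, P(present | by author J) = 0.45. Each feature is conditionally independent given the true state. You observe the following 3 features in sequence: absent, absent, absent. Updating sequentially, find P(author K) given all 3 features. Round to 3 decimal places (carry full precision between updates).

Each posterior becomes the prior for the next update.
After 'absent': normaliser = 0.65·0.5000 + 0.45·0.3000 + 0.55·0.2000; P(author M) ≈ 0.5702, P(author K) ≈ 0.2368, P(author J) ≈ 0.1930
After 'absent': normaliser = 0.65·0.5702 + 0.45·0.2368 + 0.55·0.1930; P(author M) ≈ 0.6353, P(author K) ≈ 0.1827, P(author J) ≈ 0.1820
After 'absent': normaliser = 0.65·0.6353 + 0.45·0.1827 + 0.55·0.1820; P(author M) ≈ 0.6938, P(author K) ≈ 0.1381, P(author J) ≈ 0.1681

0.138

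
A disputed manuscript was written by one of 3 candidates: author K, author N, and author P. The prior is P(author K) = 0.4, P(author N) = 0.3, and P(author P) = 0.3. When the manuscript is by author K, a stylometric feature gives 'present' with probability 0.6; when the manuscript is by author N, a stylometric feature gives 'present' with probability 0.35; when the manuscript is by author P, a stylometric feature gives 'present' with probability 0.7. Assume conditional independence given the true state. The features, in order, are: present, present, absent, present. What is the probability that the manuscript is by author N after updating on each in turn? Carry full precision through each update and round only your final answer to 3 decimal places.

0.113

After 'present': normaliser = 0.6·0.4000 + 0.35·0.3000 + 0.7·0.3000; P(author K) ≈ 0.4324, P(author N) ≈ 0.1892, P(author P) ≈ 0.3784
After 'present': normaliser = 0.6·0.4324 + 0.35·0.1892 + 0.7·0.3784; P(author K) ≈ 0.4394, P(author N) ≈ 0.1121, P(author P) ≈ 0.4485
After 'absent': normaliser = 0.4·0.4394 + 0.65·0.1121 + 0.3·0.4485; P(author K) ≈ 0.4586, P(author N) ≈ 0.1902, P(author P) ≈ 0.3511
After 'present': normaliser = 0.6·0.4586 + 0.35·0.1902 + 0.7·0.3511; P(author K) ≈ 0.4684, P(author N) ≈ 0.1133, P(author P) ≈ 0.4183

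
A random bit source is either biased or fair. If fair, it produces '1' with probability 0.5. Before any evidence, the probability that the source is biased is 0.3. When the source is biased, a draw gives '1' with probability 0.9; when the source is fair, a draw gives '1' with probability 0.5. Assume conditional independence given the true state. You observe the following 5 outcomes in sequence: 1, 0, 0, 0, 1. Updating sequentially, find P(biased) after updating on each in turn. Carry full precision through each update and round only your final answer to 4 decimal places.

0.0110

Each posterior becomes the prior for the next update.
After '1': P(biased) = 0.9·0.3000 / (0.9·0.3000 + 0.5·0.7000) ≈ 0.4355
After '0': P(biased) = 0.1·0.4355 / (0.1·0.4355 + 0.5·0.5645) ≈ 0.1337
After '0': P(biased) = 0.1·0.1337 / (0.1·0.1337 + 0.5·0.8663) ≈ 0.0299
After '0': P(biased) = 0.1·0.0299 / (0.1·0.0299 + 0.5·0.9701) ≈ 0.0061
After '1': P(biased) = 0.9·0.0061 / (0.9·0.0061 + 0.5·0.9939) ≈ 0.0110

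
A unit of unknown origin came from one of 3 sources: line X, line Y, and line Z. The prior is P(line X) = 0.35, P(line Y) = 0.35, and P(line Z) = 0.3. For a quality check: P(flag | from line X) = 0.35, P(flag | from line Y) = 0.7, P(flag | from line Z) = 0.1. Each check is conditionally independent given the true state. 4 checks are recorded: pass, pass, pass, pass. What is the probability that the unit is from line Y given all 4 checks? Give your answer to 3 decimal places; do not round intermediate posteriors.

Apply Bayes' rule sequentially, carrying P(line Y) forward.
After 'pass': normaliser = 0.65·0.3500 + 0.3·0.3500 + 0.9·0.3000; P(line X) ≈ 0.3776, P(line Y) ≈ 0.1743, P(line Z) ≈ 0.4481
After 'pass': normaliser = 0.65·0.3776 + 0.3·0.1743 + 0.9·0.4481; P(line X) ≈ 0.3501, P(line Y) ≈ 0.0746, P(line Z) ≈ 0.5753
After 'pass': normaliser = 0.65·0.3501 + 0.3·0.0746 + 0.9·0.5753; P(line X) ≈ 0.2964, P(line Y) ≈ 0.0291, P(line Z) ≈ 0.6744
After 'pass': normaliser = 0.65·0.2964 + 0.3·0.0291 + 0.9·0.6744; P(line X) ≈ 0.2383, P(line Y) ≈ 0.0108, P(line Z) ≈ 0.7509

0.011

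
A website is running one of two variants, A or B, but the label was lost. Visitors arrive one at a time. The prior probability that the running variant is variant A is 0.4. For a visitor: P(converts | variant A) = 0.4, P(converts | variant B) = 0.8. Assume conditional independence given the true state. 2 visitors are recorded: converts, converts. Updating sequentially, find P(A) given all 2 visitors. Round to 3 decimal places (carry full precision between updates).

After 'converts': P(A) = 0.4·0.4000 / (0.4·0.4000 + 0.8·0.6000) ≈ 0.2500
After 'converts': P(A) = 0.4·0.2500 / (0.4·0.2500 + 0.8·0.7500) ≈ 0.1429

0.143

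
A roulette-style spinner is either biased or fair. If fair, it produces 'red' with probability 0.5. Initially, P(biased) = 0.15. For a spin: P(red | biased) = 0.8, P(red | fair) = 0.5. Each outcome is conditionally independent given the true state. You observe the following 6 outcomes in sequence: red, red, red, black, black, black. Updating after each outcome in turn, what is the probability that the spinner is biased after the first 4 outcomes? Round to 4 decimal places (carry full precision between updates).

Apply Bayes' rule sequentially, carrying P(biased) forward.
After 'red': P(biased) = 0.8·0.1500 / (0.8·0.1500 + 0.5·0.8500) ≈ 0.2202
After 'red': P(biased) = 0.8·0.2202 / (0.8·0.2202 + 0.5·0.7798) ≈ 0.3112
After 'red': P(biased) = 0.8·0.3112 / (0.8·0.3112 + 0.5·0.6888) ≈ 0.4196
After 'black': P(biased) = 0.2·0.4196 / (0.2·0.4196 + 0.5·0.5804) ≈ 0.2243

0.2243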